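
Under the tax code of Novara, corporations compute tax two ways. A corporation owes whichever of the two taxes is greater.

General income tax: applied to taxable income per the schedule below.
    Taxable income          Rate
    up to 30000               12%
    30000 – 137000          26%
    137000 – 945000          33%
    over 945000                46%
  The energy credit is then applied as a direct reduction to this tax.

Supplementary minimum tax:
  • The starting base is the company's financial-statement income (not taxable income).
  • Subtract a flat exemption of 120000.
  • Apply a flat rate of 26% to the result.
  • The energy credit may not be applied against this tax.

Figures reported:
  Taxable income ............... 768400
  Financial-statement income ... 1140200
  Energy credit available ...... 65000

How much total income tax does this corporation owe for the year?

Supplementary minimum tax:
  Base (financial-statement income): 1140200
  Less exemption 120000 → base 1020200
  1020200 × 26% = 265252

General income tax:
  30000 × 12% = 3600
  107000 × 26% = 27820
  631400 × 33% = 208362
  → 239782
  Less energy credit 65000 → 174782

265252 > 174782, so the supplementary minimum tax is the binding amount.

265252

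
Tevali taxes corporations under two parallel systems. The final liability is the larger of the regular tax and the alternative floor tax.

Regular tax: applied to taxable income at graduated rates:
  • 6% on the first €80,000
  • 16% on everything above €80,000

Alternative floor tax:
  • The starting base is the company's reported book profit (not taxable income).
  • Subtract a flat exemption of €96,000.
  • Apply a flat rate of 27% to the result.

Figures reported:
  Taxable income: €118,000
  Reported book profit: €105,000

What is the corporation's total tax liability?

€10,880

Alternative floor tax:
  Base (reported book profit): €105,000
  Less exemption €96,000 → base €9,000
  €9,000 × 27% = €2,430

Regular tax:
  €80,000 × 6% = €4,800
  €38,000 × 16% = €6,080
  → €10,880

€10,880 > €2,430, so the regular tax governs.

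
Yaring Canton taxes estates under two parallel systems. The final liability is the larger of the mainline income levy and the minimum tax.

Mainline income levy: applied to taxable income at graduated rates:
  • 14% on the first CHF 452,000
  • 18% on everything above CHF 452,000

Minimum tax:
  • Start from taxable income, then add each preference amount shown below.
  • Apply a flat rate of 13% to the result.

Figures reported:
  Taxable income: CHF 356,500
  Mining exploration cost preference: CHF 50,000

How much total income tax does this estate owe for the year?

CHF 52,845

Minimum tax:
  Adjusted income: CHF 356,500 + CHF 50,000 = CHF 406,500
  CHF 406,500 × 13% = CHF 52,845

Mainline income levy:
  CHF 356,500 × 14% = CHF 49,910

CHF 52,845 > CHF 49,910, so the minimum tax is the binding amount.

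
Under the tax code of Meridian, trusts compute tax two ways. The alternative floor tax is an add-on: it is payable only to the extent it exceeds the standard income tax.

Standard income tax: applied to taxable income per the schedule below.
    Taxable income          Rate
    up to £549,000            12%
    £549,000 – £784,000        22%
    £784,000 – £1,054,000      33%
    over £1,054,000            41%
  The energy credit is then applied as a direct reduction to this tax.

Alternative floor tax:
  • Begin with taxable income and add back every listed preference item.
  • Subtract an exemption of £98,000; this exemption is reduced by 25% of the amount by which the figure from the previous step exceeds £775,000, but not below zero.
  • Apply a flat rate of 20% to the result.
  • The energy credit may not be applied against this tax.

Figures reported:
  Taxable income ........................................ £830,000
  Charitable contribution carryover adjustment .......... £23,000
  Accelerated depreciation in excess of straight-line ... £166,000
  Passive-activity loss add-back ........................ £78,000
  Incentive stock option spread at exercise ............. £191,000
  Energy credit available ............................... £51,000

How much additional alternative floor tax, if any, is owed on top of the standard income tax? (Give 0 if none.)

Alternative floor tax:
  Adjusted income: £830,000 + £23,000 + £166,000 + £78,000 + £191,000 = £1,288,000
  Exemption: 25% × (£1,288,000 − £775,000) = £128,250 ≥ £98,000, so the exemption is fully phased out
  Base: £1,288,000 − £0 = £1,288,000
  £1,288,000 × 20% = £257,600

Standard income tax:
  £549,000 × 12% = £65,880
  £235,000 × 22% = £51,700
  £46,000 × 33% = £15,180
  → £132,760
  Less energy credit £51,000 → £81,760

Excess of alternative floor tax over standard income tax: £257,600 − £81,760 = £175,840.

£175,840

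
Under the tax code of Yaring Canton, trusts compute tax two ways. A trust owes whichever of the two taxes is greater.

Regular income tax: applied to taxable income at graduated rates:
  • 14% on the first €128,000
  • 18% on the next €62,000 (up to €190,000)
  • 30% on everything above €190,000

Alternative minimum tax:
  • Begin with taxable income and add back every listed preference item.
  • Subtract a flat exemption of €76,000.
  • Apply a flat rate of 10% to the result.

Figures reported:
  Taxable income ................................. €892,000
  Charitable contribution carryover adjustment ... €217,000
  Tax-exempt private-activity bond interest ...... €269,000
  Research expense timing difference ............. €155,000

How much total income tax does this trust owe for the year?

€239,680

Alternative minimum tax:
  Adjusted income: €892,000 + €217,000 + €269,000 + €155,000 = €1,533,000
  Less exemption €76,000 → base €1,457,000
  €1,457,000 × 10% = €145,700

Regular income tax:
  €128,000 × 14% = €17,920
  €62,000 × 18% = €11,160
  €702,000 × 30% = €210,600
  → €239,680

€239,680 > €145,700, so the regular income tax governs.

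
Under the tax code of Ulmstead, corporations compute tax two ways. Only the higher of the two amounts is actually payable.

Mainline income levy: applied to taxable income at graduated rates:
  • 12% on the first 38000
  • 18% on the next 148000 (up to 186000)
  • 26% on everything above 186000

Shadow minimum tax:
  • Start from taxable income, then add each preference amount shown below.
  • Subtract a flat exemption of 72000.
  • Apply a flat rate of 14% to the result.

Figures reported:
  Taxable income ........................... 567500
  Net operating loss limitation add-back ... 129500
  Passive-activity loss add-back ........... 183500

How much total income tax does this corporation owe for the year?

Shadow minimum tax:
  Adjusted income: 567500 + 129500 + 183500 = 880500
  Less exemption 72000 → base 808500
  808500 × 14% = 113190

Mainline income levy:
  38000 × 12% = 4560
  148000 × 18% = 26640
  381500 × 26% = 99190
  → 130390

130390 > 113190, so the mainline income levy governs.

130390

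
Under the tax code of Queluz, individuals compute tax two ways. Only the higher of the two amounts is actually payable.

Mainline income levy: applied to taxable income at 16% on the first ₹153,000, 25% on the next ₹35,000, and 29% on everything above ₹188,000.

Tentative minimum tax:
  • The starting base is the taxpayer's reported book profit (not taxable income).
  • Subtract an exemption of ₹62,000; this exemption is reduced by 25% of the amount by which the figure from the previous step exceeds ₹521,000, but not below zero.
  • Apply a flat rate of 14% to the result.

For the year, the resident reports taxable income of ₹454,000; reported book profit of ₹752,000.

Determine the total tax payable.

Mainline income levy:
  ₹153,000 × 16% = ₹24,480
  ₹35,000 × 25% = ₹8,750
  ₹266,000 × 29% = ₹77,140
  → ₹110,370

Tentative minimum tax:
  Base (reported book profit): ₹752,000
  Exemption: ₹62,000 − 25% × (₹752,000 − ₹521,000) = ₹62,000 − ₹57,750 = ₹4,250
  Base: ₹752,000 − ₹4,250 = ₹747,750
  ₹747,750 × 14% = ₹104,685

₹110,370 > ₹104,685, so the mainline income levy governs.

₹110,370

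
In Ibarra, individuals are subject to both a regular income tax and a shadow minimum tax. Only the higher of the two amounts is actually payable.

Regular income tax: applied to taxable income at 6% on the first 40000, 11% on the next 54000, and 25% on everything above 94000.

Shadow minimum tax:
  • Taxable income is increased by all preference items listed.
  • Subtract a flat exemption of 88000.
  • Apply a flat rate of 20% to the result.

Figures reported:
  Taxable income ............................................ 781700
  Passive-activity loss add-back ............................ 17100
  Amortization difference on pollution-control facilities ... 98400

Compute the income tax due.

Shadow minimum tax:
  Adjusted income: 781700 + 17100 + 98400 = 897200
  Less exemption 88000 → base 809200
  809200 × 20% = 161840

Regular income tax:
  40000 × 6% = 2400
  54000 × 11% = 5940
  687700 × 25% = 171925
  → 180265

180265 > 161840, so the regular income tax governs.

180265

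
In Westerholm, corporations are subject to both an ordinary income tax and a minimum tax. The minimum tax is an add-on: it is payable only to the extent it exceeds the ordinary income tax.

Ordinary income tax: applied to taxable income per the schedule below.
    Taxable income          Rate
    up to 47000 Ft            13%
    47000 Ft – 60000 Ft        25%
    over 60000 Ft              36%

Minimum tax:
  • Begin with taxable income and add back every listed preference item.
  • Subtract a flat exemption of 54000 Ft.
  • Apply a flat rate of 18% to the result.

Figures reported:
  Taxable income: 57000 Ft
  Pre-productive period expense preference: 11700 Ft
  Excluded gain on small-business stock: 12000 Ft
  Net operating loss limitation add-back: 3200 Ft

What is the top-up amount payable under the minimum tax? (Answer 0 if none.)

Ordinary income tax:
  47000 Ft × 13% = 6110 Ft
  10000 Ft × 25% = 2500 Ft
  → 8610 Ft

Minimum tax:
  Adjusted income: 57000 Ft + 11700 Ft + 12000 Ft + 3200 Ft = 83900 Ft
  Less exemption 54000 Ft → base 29900 Ft
  29900 Ft × 18% = 5382 Ft

5382 Ft ≤ 8610 Ft, so no add-on is due.

0 Ft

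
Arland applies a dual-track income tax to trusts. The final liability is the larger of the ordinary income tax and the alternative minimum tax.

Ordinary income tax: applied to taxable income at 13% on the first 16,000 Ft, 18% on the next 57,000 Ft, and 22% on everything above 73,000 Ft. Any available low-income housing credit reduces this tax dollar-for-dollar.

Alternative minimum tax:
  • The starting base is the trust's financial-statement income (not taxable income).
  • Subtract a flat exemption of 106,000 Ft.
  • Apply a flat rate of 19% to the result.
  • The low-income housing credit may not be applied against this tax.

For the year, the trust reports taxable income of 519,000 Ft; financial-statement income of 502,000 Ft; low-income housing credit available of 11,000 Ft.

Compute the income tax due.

99,460 Ft

Ordinary income tax:
  16,000 Ft × 13% = 2,080 Ft
  57,000 Ft × 18% = 10,260 Ft
  446,000 Ft × 22% = 98,120 Ft
  → 110,460 Ft
  Less low-income housing credit 11,000 Ft → 99,460 Ft

Alternative minimum tax:
  Base (financial-statement income): 502,000 Ft
  Less exemption 106,000 Ft → base 396,000 Ft
  396,000 Ft × 19% = 75,240 Ft

99,460 Ft > 75,240 Ft, so the ordinary income tax governs.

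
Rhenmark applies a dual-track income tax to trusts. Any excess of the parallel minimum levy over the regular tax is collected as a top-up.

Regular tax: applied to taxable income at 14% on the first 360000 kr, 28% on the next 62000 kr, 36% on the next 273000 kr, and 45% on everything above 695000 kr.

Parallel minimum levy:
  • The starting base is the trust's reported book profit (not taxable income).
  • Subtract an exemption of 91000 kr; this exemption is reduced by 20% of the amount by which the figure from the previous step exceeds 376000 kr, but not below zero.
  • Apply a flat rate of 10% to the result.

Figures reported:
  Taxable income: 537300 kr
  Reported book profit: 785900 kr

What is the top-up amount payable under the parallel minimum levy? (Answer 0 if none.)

0 kr

Parallel minimum levy:
  Base (reported book profit): 785900 kr
  Exemption: 91000 kr − 20% × (785900 kr − 376000 kr) = 91000 kr − 81980 kr = 9020 kr
  Base: 785900 kr − 9020 kr = 776880 kr
  776880 kr × 10% = 77688 kr

Regular tax:
  360000 kr × 14% = 50400 kr
  62000 kr × 28% = 17360 kr
  115300 kr × 36% = 41508 kr
  → 109268 kr

77688 kr ≤ 109268 kr, so no add-on is due.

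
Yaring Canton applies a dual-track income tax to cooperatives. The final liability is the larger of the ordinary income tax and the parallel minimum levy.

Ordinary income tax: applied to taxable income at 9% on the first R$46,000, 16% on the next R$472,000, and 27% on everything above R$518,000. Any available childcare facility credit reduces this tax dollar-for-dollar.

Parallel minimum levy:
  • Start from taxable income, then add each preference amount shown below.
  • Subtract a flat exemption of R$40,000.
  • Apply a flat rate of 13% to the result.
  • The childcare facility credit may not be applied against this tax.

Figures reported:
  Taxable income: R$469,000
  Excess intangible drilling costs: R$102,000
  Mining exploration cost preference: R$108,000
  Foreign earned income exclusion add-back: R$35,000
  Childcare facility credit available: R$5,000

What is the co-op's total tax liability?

R$87,620

Ordinary income tax:
  R$46,000 × 9% = R$4,140
  R$423,000 × 16% = R$67,680
  → R$71,820
  Less childcare facility credit R$5,000 → R$66,820

Parallel minimum levy:
  Adjusted income: R$469,000 + R$102,000 + R$108,000 + R$35,000 = R$714,000
  Less exemption R$40,000 → base R$674,000
  R$674,000 × 13% = R$87,620

R$87,620 > R$66,820, so the parallel minimum levy is the binding amount.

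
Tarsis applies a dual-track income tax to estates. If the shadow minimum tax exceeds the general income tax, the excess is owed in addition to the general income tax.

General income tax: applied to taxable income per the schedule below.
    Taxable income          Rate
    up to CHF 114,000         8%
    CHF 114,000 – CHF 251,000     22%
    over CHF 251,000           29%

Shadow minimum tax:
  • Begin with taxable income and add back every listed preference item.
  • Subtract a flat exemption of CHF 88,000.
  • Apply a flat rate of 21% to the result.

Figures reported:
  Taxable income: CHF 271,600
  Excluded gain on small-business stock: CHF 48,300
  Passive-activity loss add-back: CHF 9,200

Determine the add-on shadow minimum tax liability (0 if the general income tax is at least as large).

Shadow minimum tax:
  Adjusted income: CHF 271,600 + CHF 48,300 + CHF 9,200 = CHF 329,100
  Less exemption CHF 88,000 → base CHF 241,100
  CHF 241,100 × 21% = CHF 50,631

General income tax:
  CHF 114,000 × 8% = CHF 9,120
  CHF 137,000 × 22% = CHF 30,140
  CHF 20,600 × 29% = CHF 5,974
  → CHF 45,234

Excess of shadow minimum tax over general income tax: CHF 50,631 − CHF 45,234 = CHF 5,397.

CHF 5,397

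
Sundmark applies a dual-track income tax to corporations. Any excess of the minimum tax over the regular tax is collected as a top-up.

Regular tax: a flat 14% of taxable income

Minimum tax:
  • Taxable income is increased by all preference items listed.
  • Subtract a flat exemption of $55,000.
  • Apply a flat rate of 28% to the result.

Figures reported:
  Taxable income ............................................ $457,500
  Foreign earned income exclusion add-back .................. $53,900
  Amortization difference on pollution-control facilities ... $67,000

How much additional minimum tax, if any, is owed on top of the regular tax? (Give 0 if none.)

$82,502

Minimum tax:
  Adjusted income: $457,500 + $53,900 + $67,000 = $578,400
  Less exemption $55,000 → base $523,400
  $523,400 × 28% = $146,552

Regular tax:
  $457,500 × 14% = $64,050

Excess of minimum tax over regular tax: $146,552 − $64,050 = $82,502.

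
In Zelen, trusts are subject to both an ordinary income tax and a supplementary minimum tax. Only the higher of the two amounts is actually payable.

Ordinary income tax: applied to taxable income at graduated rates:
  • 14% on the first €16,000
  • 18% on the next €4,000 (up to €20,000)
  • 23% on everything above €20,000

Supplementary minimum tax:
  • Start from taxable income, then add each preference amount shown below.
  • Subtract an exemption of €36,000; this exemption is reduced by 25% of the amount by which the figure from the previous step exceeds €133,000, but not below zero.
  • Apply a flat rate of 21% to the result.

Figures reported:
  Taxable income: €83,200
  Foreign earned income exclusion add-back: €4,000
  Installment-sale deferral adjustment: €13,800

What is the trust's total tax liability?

Supplementary minimum tax:
  Adjusted income: €83,200 + €4,000 + €13,800 = €101,000
  Exemption: €101,000 ≤ €133,000, so full €36,000 applies
  Base: €101,000 − €36,000 = €65,000
  €65,000 × 21% = €13,650

Ordinary income tax:
  €16,000 × 14% = €2,240
  €4,000 × 18% = €720
  €63,200 × 23% = €14,536
  → €17,496

€17,496 > €13,650, so the ordinary income tax governs.

€17,496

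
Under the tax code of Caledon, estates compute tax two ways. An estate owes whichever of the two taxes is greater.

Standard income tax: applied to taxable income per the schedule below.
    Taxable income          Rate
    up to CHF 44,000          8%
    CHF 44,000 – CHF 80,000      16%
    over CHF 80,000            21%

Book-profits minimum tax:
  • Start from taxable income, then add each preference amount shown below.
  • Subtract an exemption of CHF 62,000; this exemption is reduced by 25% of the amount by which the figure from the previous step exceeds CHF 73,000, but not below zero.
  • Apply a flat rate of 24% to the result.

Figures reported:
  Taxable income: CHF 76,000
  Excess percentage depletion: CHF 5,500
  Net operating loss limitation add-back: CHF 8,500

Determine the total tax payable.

Standard income tax:
  CHF 44,000 × 8% = CHF 3,520
  CHF 32,000 × 16% = CHF 5,120
  → CHF 8,640

Book-profits minimum tax:
  Adjusted income: CHF 76,000 + CHF 5,500 + CHF 8,500 = CHF 90,000
  Exemption: CHF 62,000 − 25% × (CHF 90,000 − CHF 73,000) = CHF 62,000 − CHF 4,250 = CHF 57,750
  Base: CHF 90,000 − CHF 57,750 = CHF 32,250
  CHF 32,250 × 24% = CHF 7,740

CHF 8,640 > CHF 7,740, so the standard income tax governs.

CHF 8,640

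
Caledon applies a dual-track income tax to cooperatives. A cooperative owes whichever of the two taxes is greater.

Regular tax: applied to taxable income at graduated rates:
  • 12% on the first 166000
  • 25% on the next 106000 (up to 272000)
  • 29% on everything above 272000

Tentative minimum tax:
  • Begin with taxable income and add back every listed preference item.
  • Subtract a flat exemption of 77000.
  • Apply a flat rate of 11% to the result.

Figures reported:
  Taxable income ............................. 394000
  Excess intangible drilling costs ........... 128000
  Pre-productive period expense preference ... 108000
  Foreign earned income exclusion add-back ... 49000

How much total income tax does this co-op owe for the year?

81800

Tentative minimum tax:
  Adjusted income: 394000 + 128000 + 108000 + 49000 = 679000
  Less exemption 77000 → base 602000
  602000 × 11% = 66220

Regular tax:
  166000 × 12% = 19920
  106000 × 25% = 26500
  122000 × 29% = 35380
  → 81800

81800 > 66220, so the regular tax governs.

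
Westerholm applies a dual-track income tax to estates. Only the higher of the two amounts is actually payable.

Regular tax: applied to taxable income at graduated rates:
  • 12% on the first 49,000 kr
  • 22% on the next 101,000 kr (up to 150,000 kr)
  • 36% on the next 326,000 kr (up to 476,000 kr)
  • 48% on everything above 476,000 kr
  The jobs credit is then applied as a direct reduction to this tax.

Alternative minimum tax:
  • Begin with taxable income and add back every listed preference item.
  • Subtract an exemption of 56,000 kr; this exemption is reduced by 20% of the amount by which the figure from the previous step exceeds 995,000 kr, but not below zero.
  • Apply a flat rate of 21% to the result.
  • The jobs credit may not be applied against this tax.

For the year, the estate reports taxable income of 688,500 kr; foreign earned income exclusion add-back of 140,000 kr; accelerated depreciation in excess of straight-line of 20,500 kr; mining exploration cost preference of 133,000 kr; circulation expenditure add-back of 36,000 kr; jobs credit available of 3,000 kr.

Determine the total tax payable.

Regular tax:
  49,000 kr × 12% = 5,880 kr
  101,000 kr × 22% = 22,220 kr
  326,000 kr × 36% = 117,360 kr
  212,500 kr × 48% = 102,000 kr
  → 247,460 kr
  Less jobs credit 3,000 kr → 244,460 kr

Alternative minimum tax:
  Adjusted income: 688,500 kr + 140,000 kr + 20,500 kr + 133,000 kr + 36,000 kr = 1,018,000 kr
  Exemption: 56,000 kr − 20% × (1,018,000 kr − 995,000 kr) = 56,000 kr − 4,600 kr = 51,400 kr
  Base: 1,018,000 kr − 51,400 kr = 966,600 kr
  966,600 kr × 21% = 202,986 kr

244,460 kr > 202,986 kr, so the regular tax governs.

244,460 kr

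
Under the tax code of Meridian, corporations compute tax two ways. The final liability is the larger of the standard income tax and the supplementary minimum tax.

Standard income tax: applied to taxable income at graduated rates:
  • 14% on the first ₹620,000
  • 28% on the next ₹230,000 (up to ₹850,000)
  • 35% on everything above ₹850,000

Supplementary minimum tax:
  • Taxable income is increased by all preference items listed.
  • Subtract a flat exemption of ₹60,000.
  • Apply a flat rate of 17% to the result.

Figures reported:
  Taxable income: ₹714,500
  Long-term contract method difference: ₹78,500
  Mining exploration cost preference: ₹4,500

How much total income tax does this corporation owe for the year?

₹125,375

Standard income tax:
  ₹620,000 × 14% = ₹86,800
  ₹94,500 × 28% = ₹26,460
  → ₹113,260

Supplementary minimum tax:
  Adjusted income: ₹714,500 + ₹78,500 + ₹4,500 = ₹797,500
  Less exemption ₹60,000 → base ₹737,500
  ₹737,500 × 17% = ₹125,375

₹125,375 > ₹113,260, so the supplementary minimum tax is the binding amount.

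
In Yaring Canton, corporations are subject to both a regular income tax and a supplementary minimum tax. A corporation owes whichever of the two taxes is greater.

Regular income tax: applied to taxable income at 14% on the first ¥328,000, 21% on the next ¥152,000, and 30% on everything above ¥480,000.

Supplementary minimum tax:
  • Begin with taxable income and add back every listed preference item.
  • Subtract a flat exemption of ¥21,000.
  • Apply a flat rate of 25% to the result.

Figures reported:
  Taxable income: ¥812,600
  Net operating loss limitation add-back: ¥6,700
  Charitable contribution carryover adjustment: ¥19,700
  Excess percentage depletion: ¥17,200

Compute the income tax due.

¥208,800

Regular income tax:
  ¥328,000 × 14% = ¥45,920
  ¥152,000 × 21% = ¥31,920
  ¥332,600 × 30% = ¥99,780
  → ¥177,620

Supplementary minimum tax:
  Adjusted income: ¥812,600 + ¥6,700 + ¥19,700 + ¥17,200 = ¥856,200
  Less exemption ¥21,000 → base ¥835,200
  ¥835,200 × 25% = ¥208,800

¥208,800 > ¥177,620, so the supplementary minimum tax is the binding amount.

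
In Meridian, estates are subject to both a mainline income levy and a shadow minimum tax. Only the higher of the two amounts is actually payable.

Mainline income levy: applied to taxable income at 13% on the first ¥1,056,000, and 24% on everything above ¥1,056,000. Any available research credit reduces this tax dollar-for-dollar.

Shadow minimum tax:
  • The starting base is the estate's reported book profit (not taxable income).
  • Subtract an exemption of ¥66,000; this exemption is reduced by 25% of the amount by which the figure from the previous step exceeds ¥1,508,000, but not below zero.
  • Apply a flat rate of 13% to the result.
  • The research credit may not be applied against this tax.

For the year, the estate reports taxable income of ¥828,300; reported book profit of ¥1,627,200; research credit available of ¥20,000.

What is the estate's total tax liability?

¥206,830

Shadow minimum tax:
  Base (reported book profit): ¥1,627,200
  Exemption: ¥66,000 − 25% × (¥1,627,200 − ¥1,508,000) = ¥66,000 − ¥29,800 = ¥36,200
  Base: ¥1,627,200 − ¥36,200 = ¥1,591,000
  ¥1,591,000 × 13% = ¥206,830

Mainline income levy:
  ¥828,300 × 13% = ¥107,679
  Less research credit ¥20,000 → ¥87,679

¥206,830 > ¥87,679, so the shadow minimum tax is the binding amount.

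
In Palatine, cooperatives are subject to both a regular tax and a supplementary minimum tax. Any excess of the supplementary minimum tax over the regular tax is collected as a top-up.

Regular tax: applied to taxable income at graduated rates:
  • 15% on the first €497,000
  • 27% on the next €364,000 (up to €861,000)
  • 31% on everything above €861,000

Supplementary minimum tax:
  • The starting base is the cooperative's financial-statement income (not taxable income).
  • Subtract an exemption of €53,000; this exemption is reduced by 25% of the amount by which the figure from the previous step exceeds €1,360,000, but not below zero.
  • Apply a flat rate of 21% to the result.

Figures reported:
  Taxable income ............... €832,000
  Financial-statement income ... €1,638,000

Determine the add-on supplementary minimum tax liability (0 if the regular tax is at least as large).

Supplementary minimum tax:
  Base (financial-statement income): €1,638,000
  Exemption: 25% × (€1,638,000 − €1,360,000) = €69,500 ≥ €53,000, so the exemption is fully phased out
  Base: €1,638,000 − €0 = €1,638,000
  €1,638,000 × 21% = €343,980

Regular tax:
  €497,000 × 15% = €74,550
  €335,000 × 27% = €90,450
  → €165,000

Excess of supplementary minimum tax over regular tax: €343,980 − €165,000 = €178,980.

€178,980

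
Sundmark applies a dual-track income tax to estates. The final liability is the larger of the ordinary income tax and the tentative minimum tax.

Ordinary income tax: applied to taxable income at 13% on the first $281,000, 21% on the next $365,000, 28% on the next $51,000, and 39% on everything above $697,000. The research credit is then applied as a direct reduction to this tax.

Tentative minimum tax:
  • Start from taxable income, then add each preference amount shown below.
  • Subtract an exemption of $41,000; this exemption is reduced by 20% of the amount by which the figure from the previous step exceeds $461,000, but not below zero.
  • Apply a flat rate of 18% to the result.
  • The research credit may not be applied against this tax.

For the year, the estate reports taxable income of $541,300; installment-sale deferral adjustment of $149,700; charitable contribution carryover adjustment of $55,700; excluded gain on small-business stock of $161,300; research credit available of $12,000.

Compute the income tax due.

$163,440

Tentative minimum tax:
  Adjusted income: $541,300 + $149,700 + $55,700 + $161,300 = $908,000
  Exemption: 20% × ($908,000 − $461,000) = $89,400 ≥ $41,000, so the exemption is fully phased out
  Base: $908,000 − $0 = $908,000
  $908,000 × 18% = $163,440

Ordinary income tax:
  $281,000 × 13% = $36,530
  $260,300 × 21% = $54,663
  → $91,193
  Less research credit $12,000 → $79,193

$163,440 > $79,193, so the tentative minimum tax is the binding amount.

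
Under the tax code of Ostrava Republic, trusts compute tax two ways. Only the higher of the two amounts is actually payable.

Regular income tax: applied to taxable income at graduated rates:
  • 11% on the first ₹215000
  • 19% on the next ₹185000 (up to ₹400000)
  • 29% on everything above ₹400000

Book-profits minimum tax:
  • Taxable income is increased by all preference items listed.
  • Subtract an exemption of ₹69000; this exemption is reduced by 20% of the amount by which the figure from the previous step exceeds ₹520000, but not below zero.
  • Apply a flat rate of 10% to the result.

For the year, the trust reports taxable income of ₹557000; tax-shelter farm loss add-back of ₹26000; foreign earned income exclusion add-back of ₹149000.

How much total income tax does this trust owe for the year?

Regular income tax:
  ₹215000 × 11% = ₹23650
  ₹185000 × 19% = ₹35150
  ₹157000 × 29% = ₹45530
  → ₹104330

Book-profits minimum tax:
  Adjusted income: ₹557000 + ₹26000 + ₹149000 = ₹732000
  Exemption: ₹69000 − 20% × (₹732000 − ₹520000) = ₹69000 − ₹42400 = ₹26600
  Base: ₹732000 − ₹26600 = ₹705400
  ₹705400 × 10% = ₹70540

₹104330 > ₹70540, so the regular income tax governs.

₹104330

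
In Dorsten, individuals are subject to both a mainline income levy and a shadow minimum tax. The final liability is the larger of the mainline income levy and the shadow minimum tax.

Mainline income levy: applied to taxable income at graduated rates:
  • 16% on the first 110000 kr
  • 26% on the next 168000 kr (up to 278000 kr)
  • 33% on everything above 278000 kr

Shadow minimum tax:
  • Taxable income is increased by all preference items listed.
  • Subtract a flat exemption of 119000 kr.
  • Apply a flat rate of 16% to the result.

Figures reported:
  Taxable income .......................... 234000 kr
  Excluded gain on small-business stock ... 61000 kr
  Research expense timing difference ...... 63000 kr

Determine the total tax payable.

49840 kr

Shadow minimum tax:
  Adjusted income: 234000 kr + 61000 kr + 63000 kr = 358000 kr
  Less exemption 119000 kr → base 239000 kr
  239000 kr × 16% = 38240 kr

Mainline income levy:
  110000 kr × 16% = 17600 kr
  124000 kr × 26% = 32240 kr
  → 49840 kr

49840 kr > 38240 kr, so the mainline income levy governs.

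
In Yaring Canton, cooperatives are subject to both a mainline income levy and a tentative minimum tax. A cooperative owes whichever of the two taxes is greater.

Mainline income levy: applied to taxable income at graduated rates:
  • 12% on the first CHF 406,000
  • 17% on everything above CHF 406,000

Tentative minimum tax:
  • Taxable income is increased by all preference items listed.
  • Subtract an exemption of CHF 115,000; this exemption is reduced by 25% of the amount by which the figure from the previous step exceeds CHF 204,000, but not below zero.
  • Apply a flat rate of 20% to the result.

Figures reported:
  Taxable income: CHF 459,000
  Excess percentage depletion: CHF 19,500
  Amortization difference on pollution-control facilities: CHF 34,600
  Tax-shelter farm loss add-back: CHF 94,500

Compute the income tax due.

Mainline income levy:
  CHF 406,000 × 12% = CHF 48,720
  CHF 53,000 × 17% = CHF 9,010
  → CHF 57,730

Tentative minimum tax:
  Adjusted income: CHF 459,000 + CHF 19,500 + CHF 34,600 + CHF 94,500 = CHF 607,600
  Exemption: CHF 115,000 − 25% × (CHF 607,600 − CHF 204,000) = CHF 115,000 − CHF 100,900 = CHF 14,100
  Base: CHF 607,600 − CHF 14,100 = CHF 593,500
  CHF 593,500 × 20% = CHF 118,700

CHF 118,700 > CHF 57,730, so the tentative minimum tax is the binding amount.

CHF 118,700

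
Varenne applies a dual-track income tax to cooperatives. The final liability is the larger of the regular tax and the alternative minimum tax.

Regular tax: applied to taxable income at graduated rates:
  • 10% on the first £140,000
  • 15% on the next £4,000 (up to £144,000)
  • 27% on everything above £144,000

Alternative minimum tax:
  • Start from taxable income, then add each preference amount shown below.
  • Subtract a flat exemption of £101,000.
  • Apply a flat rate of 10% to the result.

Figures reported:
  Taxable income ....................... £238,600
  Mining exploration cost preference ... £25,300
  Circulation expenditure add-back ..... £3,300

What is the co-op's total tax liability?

£40,142

Alternative minimum tax:
  Adjusted income: £238,600 + £25,300 + £3,300 = £267,200
  Less exemption £101,000 → base £166,200
  £166,200 × 10% = £16,620

Regular tax:
  £140,000 × 10% = £14,000
  £4,000 × 15% = £600
  £94,600 × 27% = £25,542
  → £40,142

£40,142 > £16,620, so the regular tax governs.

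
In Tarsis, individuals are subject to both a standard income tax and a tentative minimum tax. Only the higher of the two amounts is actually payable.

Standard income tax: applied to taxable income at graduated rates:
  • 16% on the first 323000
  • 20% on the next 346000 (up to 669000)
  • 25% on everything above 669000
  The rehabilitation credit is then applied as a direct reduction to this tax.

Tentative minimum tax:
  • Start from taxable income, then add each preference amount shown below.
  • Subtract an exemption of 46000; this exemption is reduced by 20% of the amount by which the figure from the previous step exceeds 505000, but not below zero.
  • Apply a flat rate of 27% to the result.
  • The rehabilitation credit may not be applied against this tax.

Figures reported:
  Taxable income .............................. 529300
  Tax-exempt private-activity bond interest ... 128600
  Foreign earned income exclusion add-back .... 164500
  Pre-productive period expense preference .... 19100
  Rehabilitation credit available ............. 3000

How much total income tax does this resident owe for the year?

Standard income tax:
  323000 × 16% = 51680
  206300 × 20% = 41260
  → 92940
  Less rehabilitation credit 3000 → 89940

Tentative minimum tax:
  Adjusted income: 529300 + 128600 + 164500 + 19100 = 841500
  Exemption: 20% × (841500 − 505000) = 67300 ≥ 46000, so the exemption is fully phased out
  Base: 841500 − 0 = 841500
  841500 × 27% = 227205

227205 > 89940, so the tentative minimum tax is the binding amount.

227205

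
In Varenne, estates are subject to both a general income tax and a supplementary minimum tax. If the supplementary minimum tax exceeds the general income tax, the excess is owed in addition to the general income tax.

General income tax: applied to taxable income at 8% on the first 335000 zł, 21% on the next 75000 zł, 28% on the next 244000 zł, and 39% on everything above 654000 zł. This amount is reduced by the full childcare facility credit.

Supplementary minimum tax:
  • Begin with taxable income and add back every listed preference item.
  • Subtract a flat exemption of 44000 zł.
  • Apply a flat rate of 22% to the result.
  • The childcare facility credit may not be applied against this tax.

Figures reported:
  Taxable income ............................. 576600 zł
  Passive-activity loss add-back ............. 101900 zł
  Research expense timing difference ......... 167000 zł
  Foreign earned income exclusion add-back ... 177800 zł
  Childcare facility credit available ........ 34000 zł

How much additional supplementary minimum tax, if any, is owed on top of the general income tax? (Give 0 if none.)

Supplementary minimum tax:
  Adjusted income: 576600 zł + 101900 zł + 167000 zł + 177800 zł = 1023300 zł
  Less exemption 44000 zł → base 979300 zł
  979300 zł × 22% = 215446 zł

General income tax:
  335000 zł × 8% = 26800 zł
  75000 zł × 21% = 15750 zł
  166600 zł × 28% = 46648 zł
  → 89198 zł
  Less childcare facility credit 34000 zł → 55198 zł

Excess of supplementary minimum tax over general income tax: 215446 zł − 55198 zł = 160248 zł.

160248 zł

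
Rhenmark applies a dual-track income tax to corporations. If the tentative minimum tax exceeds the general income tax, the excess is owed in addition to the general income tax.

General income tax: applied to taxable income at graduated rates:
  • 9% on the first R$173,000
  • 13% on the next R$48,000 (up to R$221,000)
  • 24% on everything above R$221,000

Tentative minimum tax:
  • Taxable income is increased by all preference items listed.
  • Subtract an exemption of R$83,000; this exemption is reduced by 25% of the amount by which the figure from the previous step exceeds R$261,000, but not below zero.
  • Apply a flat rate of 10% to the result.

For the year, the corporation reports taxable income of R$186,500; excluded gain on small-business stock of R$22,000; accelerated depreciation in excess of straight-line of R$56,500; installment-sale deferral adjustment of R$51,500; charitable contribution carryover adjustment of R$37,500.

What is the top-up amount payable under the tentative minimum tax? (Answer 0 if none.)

R$12,100

Tentative minimum tax:
  Adjusted income: R$186,500 + R$22,000 + R$56,500 + R$51,500 + R$37,500 = R$354,000
  Exemption: R$83,000 − 25% × (R$354,000 − R$261,000) = R$83,000 − R$23,250 = R$59,750
  Base: R$354,000 − R$59,750 = R$294,250
  R$294,250 × 10% = R$29,425

General income tax:
  R$173,000 × 9% = R$15,570
  R$13,500 × 13% = R$1,755
  → R$17,325

Excess of tentative minimum tax over general income tax: R$29,425 − R$17,325 = R$12,100.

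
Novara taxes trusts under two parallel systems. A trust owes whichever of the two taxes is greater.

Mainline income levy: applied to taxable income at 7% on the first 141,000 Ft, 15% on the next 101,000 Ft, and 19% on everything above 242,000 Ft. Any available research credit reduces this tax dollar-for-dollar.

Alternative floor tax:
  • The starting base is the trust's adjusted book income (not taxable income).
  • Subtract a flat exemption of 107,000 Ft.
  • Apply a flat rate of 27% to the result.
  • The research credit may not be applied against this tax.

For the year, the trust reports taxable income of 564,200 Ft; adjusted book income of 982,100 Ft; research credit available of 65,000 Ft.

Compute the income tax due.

Mainline income levy:
  141,000 Ft × 7% = 9,870 Ft
  101,000 Ft × 15% = 15,150 Ft
  322,200 Ft × 19% = 61,218 Ft
  → 86,238 Ft
  Less research credit 65,000 Ft → 21,238 Ft

Alternative floor tax:
  Base (adjusted book income): 982,100 Ft
  Less exemption 107,000 Ft → base 875,100 Ft
  875,100 Ft × 27% = 236,277 Ft

236,277 Ft > 21,238 Ft, so the alternative floor tax is the binding amount.

236,277 Ft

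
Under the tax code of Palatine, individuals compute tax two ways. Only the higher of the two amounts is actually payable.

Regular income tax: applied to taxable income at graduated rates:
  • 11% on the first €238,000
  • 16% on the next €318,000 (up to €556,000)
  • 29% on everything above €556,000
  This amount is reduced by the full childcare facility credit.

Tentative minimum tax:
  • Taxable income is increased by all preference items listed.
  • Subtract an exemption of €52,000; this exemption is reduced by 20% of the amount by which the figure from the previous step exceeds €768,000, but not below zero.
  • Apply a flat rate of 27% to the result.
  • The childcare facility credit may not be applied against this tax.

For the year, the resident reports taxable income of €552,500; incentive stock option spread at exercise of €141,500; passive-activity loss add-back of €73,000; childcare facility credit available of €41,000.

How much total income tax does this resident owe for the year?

Regular income tax:
  €238,000 × 11% = €26,180
  €314,500 × 16% = €50,320
  → €76,500
  Less childcare facility credit €41,000 → €35,500

Tentative minimum tax:
  Adjusted income: €552,500 + €141,500 + €73,000 = €767,000
  Exemption: €767,000 ≤ €768,000, so full €52,000 applies
  Base: €767,000 − €52,000 = €715,000
  €715,000 × 27% = €193,050

€193,050 > €35,500, so the tentative minimum tax is the binding amount.

€193,050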